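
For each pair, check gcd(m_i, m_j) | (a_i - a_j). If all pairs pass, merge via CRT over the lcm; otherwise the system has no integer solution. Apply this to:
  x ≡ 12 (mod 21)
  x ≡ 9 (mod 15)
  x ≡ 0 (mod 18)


Moduli 21, 15, 18 are not pairwise coprime, so CRT works modulo lcm(m_i) when all pairwise compatibility conditions hold.
Pairwise compatibility: gcd(m_i, m_j) must divide a_i - a_j for every pair.
Merge one congruence at a time:
  Start: x ≡ 12 (mod 21).
  Combine with x ≡ 9 (mod 15): gcd(21, 15) = 3; 9 - 12 = -3, which IS divisible by 3, so compatible.
    Write x = 12 + 21·t and substitute into x ≡ 9 (mod 15): 21·t ≡ 9 − 12 = -3 (mod 15).
    Divide the congruence (and modulus) by g = 3: 7·t ≡ -1 (mod 5).
    Reduce coefficients mod 5: 2·t ≡ 4 (mod 5).
    The inverse of 2 mod 5 is 3 (since 2·3 = 6 = 1·5 + 1), so t ≡ 3·4 = 12 ≡ 2 (mod 5).
    Then x = 12 + 21·2 = 54, valid modulo lcm(21, 15) = 105: x ≡ 54 (mod 105).
  Combine with x ≡ 0 (mod 18): gcd(105, 18) = 3; 0 - 54 = -54, which IS divisible by 3, so compatible.
    Write x = 54 + 105·t and substitute into x ≡ 0 (mod 18): 105·t ≡ 0 − 54 = -54 (mod 18).
    Divide the congruence (and modulus) by g = 3: 35·t ≡ -18 (mod 6).
    Reduce coefficients mod 6: 5·t ≡ 0 (mod 6).
    The inverse of 5 mod 6 is 5 (since 5·5 = 25 = 4·6 + 1), so t ≡ 5·0 = 0 ≡ 0 (mod 6).
    Then x = 54 + 105·0 = 54, valid modulo lcm(105, 18) = 630: x ≡ 54 (mod 630).
Verify: 54 mod 21 = 12, 54 mod 15 = 9, 54 mod 18 = 0.

x ≡ 54 (mod 630).


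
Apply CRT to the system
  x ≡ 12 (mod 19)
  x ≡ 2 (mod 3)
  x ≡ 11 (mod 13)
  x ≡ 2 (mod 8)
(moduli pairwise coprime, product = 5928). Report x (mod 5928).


Product of moduli M = 19 · 3 · 13 · 8 = 5928.
Merge one congruence at a time:
  Start: x ≡ 12 (mod 19).
  Combine with x ≡ 2 (mod 3); new modulus lcm = 57.
    Write x = 12 + 19·t and substitute into x ≡ 2 (mod 3): 19·t ≡ 2 − 12 = -10 (mod 3).
    Reduce coefficients mod 3: 1·t ≡ 2 (mod 3).
    So t ≡ 2 (mod 3).
    Then x = 12 + 19·2 = 50, valid modulo lcm(19, 3) = 57: x ≡ 50 (mod 57).
  Combine with x ≡ 11 (mod 13); new modulus lcm = 741.
    Write x = 50 + 57·t and substitute into x ≡ 11 (mod 13): 57·t ≡ 11 − 50 = -39 (mod 13).
    Reduce coefficients mod 13: 5·t ≡ 0 (mod 13).
    The inverse of 5 mod 13 is 8 (since 5·8 = 40 = 3·13 + 1), so t ≡ 8·0 = 0 ≡ 0 (mod 13).
    Then x = 50 + 57·0 = 50, valid modulo lcm(57, 13) = 741: x ≡ 50 (mod 741).
  Combine with x ≡ 2 (mod 8); new modulus lcm = 5928.
    Write x = 50 + 741·t and substitute into x ≡ 2 (mod 8): 741·t ≡ 2 − 50 = -48 (mod 8).
    Reduce coefficients mod 8: 5·t ≡ 0 (mod 8).
    The inverse of 5 mod 8 is 5 (since 5·5 = 25 = 3·8 + 1), so t ≡ 5·0 = 0 ≡ 0 (mod 8).
    Then x = 50 + 741·0 = 50, valid modulo lcm(741, 8) = 5928: x ≡ 50 (mod 5928).
Verify against each original: 50 mod 19 = 12, 50 mod 3 = 2, 50 mod 13 = 11, 50 mod 8 = 2.

x ≡ 50 (mod 5928).


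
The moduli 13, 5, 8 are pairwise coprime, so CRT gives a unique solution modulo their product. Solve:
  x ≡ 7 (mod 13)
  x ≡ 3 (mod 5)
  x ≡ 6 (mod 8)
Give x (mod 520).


Moduli 13, 5, 8 are pairwise coprime; by CRT there is a unique solution modulo M = 13 · 5 · 8 = 520.
Solve pairwise, accumulating the modulus:
  Start with x ≡ 7 (mod 13).
  Combine with x ≡ 3 (mod 5): since gcd(13, 5) = 1, we get a unique residue mod 65.
    Write x = 7 + 13·t and substitute into x ≡ 3 (mod 5): 13·t ≡ 3 − 7 = -4 (mod 5).
    Reduce coefficients mod 5: 3·t ≡ 1 (mod 5).
    The inverse of 3 mod 5 is 2 (since 3·2 = 6 = 1·5 + 1), so t ≡ 2·1 = 2 ≡ 2 (mod 5).
    Then x = 7 + 13·2 = 33, valid modulo lcm(13, 5) = 65: x ≡ 33 (mod 65).
  Combine with x ≡ 6 (mod 8): since gcd(65, 8) = 1, we get a unique residue mod 520.
    Write x = 33 + 65·t and substitute into x ≡ 6 (mod 8): 65·t ≡ 6 − 33 = -27 (mod 8).
    Reduce coefficients mod 8: 1·t ≡ 5 (mod 8).
    So t ≡ 5 (mod 8).
    Then x = 33 + 65·5 = 358, valid modulo lcm(65, 8) = 520: x ≡ 358 (mod 520).
Verify: 358 mod 13 = 7 ✓, 358 mod 5 = 3 ✓, 358 mod 8 = 6 ✓.

x ≡ 358 (mod 520).


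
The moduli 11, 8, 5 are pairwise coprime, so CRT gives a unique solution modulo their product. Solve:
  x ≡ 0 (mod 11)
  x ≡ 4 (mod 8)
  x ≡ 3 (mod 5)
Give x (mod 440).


Moduli 11, 8, 5 are pairwise coprime; by CRT there is a unique solution modulo M = 11 · 8 · 5 = 440.
Solve pairwise, accumulating the modulus:
  Start with x ≡ 0 (mod 11).
  Combine with x ≡ 4 (mod 8): since gcd(11, 8) = 1, we get a unique residue mod 88.
    Write x = 0 + 11·t and substitute into x ≡ 4 (mod 8): 11·t ≡ 4 − 0 = 4 (mod 8).
    Reduce coefficients mod 8: 3·t ≡ 4 (mod 8).
    The inverse of 3 mod 8 is 3 (since 3·3 = 9 = 1·8 + 1), so t ≡ 3·4 = 12 ≡ 4 (mod 8).
    Then x = 0 + 11·4 = 44, valid modulo lcm(11, 8) = 88: x ≡ 44 (mod 88).
  Combine with x ≡ 3 (mod 5): since gcd(88, 5) = 1, we get a unique residue mod 440.
    Write x = 44 + 88·t and substitute into x ≡ 3 (mod 5): 88·t ≡ 3 − 44 = -41 (mod 5).
    Reduce coefficients mod 5: 3·t ≡ 4 (mod 5).
    The inverse of 3 mod 5 is 2 (since 3·2 = 6 = 1·5 + 1), so t ≡ 2·4 = 8 ≡ 3 (mod 5).
    Then x = 44 + 88·3 = 308, valid modulo lcm(88, 5) = 440: x ≡ 308 (mod 440).
Verify: 308 mod 11 = 0 ✓, 308 mod 8 = 4 ✓, 308 mod 5 = 3 ✓.

x ≡ 308 (mod 440).


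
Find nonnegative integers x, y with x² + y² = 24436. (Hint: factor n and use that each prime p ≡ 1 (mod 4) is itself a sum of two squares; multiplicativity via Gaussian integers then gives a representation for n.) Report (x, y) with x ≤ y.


Step 1: Factor n = 24436 = 2^2 · 41 · 149.
Step 2: Check the mod-4 condition on each prime factor: 2 = 2 (special); 41 ≡ 1 (mod 4), exponent 1; 149 ≡ 1 (mod 4), exponent 1.
All primes ≡ 3 (mod 4) appear to even exponent (or don't appear), so by the two-squares theorem n IS expressible as a sum of two squares.
Step 3: Build a representation. Group n = k² · m with k = 2 and m = 41 · 149 = 6109 (a product of primes ≡ 1 (mod 4)); a representation of m scales to one of n via (k·x)² + (k·y)² = k²(x² + y²). Each prime p ≡ 1 (mod 4) is itself a sum of two squares; find a² by testing p − a² for a perfect square:
  41: 41 − 1² = 40, 41 − 2² = 37, 41 − 3² = 32, 41 − 4² = 25 = 5² ⇒ 41 = 4² + 5².
  149: 149 − 1² = 148, 149 − 2² = 145, 149 − 3² = 140, 149 − 4² = 133, 149 − 5² = 124, 149 − 6² = 113, 149 − 7² = 100 = 10² ⇒ 149 = 7² + 10².
  Combine using the Brahmagupta–Fibonacci identity (a² + b²)(c² + d²) = (ac − bd)² + (ad + bc)² = (ac + bd)² + (ad − bc)²:
  41 · 149 = 6109: from (4² + 5²)(7² + 10²), take (4·7 − 5·10, 4·10 + 5·7) = (28 − 50, 40 + 35) = (-22, 75); dropping signs (only squares matter) gives (22, 75); check 22² + 75² = 484 + 5625 = 6109 ✓.
  Scale by k = 2: (2·22, 2·75) = (44, 150).
Step 4: Order so x ≤ y and verify: 44² + 150² = 1936 + 22500 = 24436 = n. ✓

n = 24436 = 44² + 150² (one valid representation with x ≤ y).


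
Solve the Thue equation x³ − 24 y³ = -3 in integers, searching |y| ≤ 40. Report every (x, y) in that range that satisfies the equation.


The equation is x³ - 24y³ = -3. For fixed y, x³ = 24·y³ − 3, so a solution requires the RHS to be a perfect cube.
Strategy: iterate y from -40 to 40, compute RHS = 24·y³ − 3, and check whether it is a (positive or negative) perfect cube.
Check small values of y:
  y = 0: RHS = -3 is not a perfect cube.
  y = 1: RHS = 21 is not a perfect cube.
  y = -1: RHS = -27 = (-3)³ ⇒ x = -3 works.
  y = 2: RHS = 189 is not a perfect cube.
  y = -2: RHS = -195 is not a perfect cube.
  y = 3: RHS = 645 is not a perfect cube.
  y = -3: RHS = -651 is not a perfect cube.
Continuing the search up to |y| = 40 finds no further solutions beyond those listed.
Collected solutions: (-3, -1).

Solutions (with |y| ≤ 40): (-3, -1).


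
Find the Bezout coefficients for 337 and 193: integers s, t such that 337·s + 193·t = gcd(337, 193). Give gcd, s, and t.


Euclidean algorithm on (337, 193) — divide until remainder is 0:
  337 = 1 · 193 + 144
  193 = 1 · 144 + 49
  144 = 2 · 49 + 46
  49 = 1 · 46 + 3
  46 = 15 · 3 + 1
  3 = 3 · 1 + 0
gcd(337, 193) = 1.
Track Bezout coefficients alongside the remainders: start with r₀ = 337 = a·1 + b·0 (s = 1, t = 0) and r₁ = 193 = a·0 + b·1 (s = 0, t = 1); each new remainder r_{k+1} = r_{k-1} − q_k·r_k inherits s_{k+1} = s_{k-1} − q_k·s_k, t_{k+1} = t_{k-1} − q_k·t_k, so r_k = a·s_k + b·t_k at every step:
  q = 1: r = 144, s = 1 − 1·0 = 1, t = 0 − 1·1 = -1  (check: 337·1 + 193·(-1) = 144)
  q = 1: r = 49, s = 0 − 1·1 = -1, t = 1 − 1·(-1) = 2  (check: 337·(-1) + 193·2 = 49)
  q = 2: r = 46, s = 1 − 2·(-1) = 3, t = -1 − 2·2 = -5  (check: 337·3 + 193·(-5) = 46)
  q = 1: r = 3, s = -1 − 1·3 = -4, t = 2 − 1·(-5) = 7  (check: 337·(-4) + 193·7 = 3)
  q = 15: r = 1, s = 3 − 15·(-4) = 63, t = -5 − 15·7 = -110  (check: 337·63 + 193·(-110) = 1)
The row with r = 1 (the gcd) gives the Bezout coefficients s = 63, t = -110.
Result: 337 · (63) + 193 · (-110) = 1.

gcd(337, 193) = 1; s = 63, t = -110 (check: 337·63 + 193·(-110) = 1).


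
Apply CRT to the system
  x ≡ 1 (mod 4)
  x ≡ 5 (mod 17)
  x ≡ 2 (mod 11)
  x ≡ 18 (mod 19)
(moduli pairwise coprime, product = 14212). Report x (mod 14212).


Product of moduli M = 4 · 17 · 11 · 19 = 14212.
Merge one congruence at a time:
  Start: x ≡ 1 (mod 4).
  Combine with x ≡ 5 (mod 17); new modulus lcm = 68.
    Write x = 1 + 4·t and substitute into x ≡ 5 (mod 17): 4·t ≡ 5 − 1 = 4 (mod 17).
    The inverse of 4 mod 17 is 13 (since 4·13 = 52 = 3·17 + 1), so t ≡ 13·4 = 52 ≡ 1 (mod 17).
    Then x = 1 + 4·1 = 5, valid modulo lcm(4, 17) = 68: x ≡ 5 (mod 68).
  Combine with x ≡ 2 (mod 11); new modulus lcm = 748.
    Write x = 5 + 68·t and substitute into x ≡ 2 (mod 11): 68·t ≡ 2 − 5 = -3 (mod 11).
    Reduce coefficients mod 11: 2·t ≡ 8 (mod 11).
    The inverse of 2 mod 11 is 6 (since 2·6 = 12 = 1·11 + 1), so t ≡ 6·8 = 48 ≡ 4 (mod 11).
    Then x = 5 + 68·4 = 277, valid modulo lcm(68, 11) = 748: x ≡ 277 (mod 748).
  Combine with x ≡ 18 (mod 19); new modulus lcm = 14212.
    Write x = 277 + 748·t and substitute into x ≡ 18 (mod 19): 748·t ≡ 18 − 277 = -259 (mod 19).
    Reduce coefficients mod 19: 7·t ≡ 7 (mod 19).
    The inverse of 7 mod 19 is 11 (since 7·11 = 77 = 4·19 + 1), so t ≡ 11·7 = 77 ≡ 1 (mod 19).
    Then x = 277 + 748·1 = 1025, valid modulo lcm(748, 19) = 14212: x ≡ 1025 (mod 14212).
Verify against each original: 1025 mod 4 = 1, 1025 mod 17 = 5, 1025 mod 11 = 2, 1025 mod 19 = 18.

x ≡ 1025 (mod 14212).


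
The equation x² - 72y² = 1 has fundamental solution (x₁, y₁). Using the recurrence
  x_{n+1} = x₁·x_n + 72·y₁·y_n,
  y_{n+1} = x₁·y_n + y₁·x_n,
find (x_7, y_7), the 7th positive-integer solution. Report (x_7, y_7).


Step 1: Find the fundamental solution (x₁, y₁) of x² - 72y² = 1.
  Expand √72 as a continued fraction. a₀ = ⌊√72⌋ = 8; iterate m_{k+1} = d_k·a_k − m_k, d_{k+1} = (72 − m_{k+1}²)/d_k, a_{k+1} = ⌊(a₀ + m_{k+1})/d_{k+1}⌋ (starting m₀ = 0, d₀ = 1), with convergents p_k = a_k·p_{k-1} + p_{k-2}, q_k = a_k·q_{k-1} + q_{k-2} (p₋₁ = 1, q₋₁ = 0):
  k = 0: a₀ = 8; p₀/q₀ = 8/1; p₀² − 72·q₀² = 64 − 72 = -8.
  k = 1: m = 8, d = 8, a = ⌊(8 + 8)/8⌋ = 2; p/q = (2·8 + 1)/(2·1 + 0) = 17/2; p² − 72·q² = 289 − 288 = 1.
  The first convergent with p² − 72·q² = 1 gives the fundamental solution (x₁, y₁) = (17, 2).
Step 2: Apply the recurrence (x_{n+1}, y_{n+1}) = (x₁x_n + 72y₁y_n, x₁y_n + y₁x_n) repeatedly.
  From (x_1, y_1) = (17, 2): x_2 = 17·17 + 72·2·2 = 577; y_2 = 17·2 + 2·17 = 68.
  From (x_2, y_2) = (577, 68): x_3 = 17·577 + 72·2·68 = 19601; y_3 = 17·68 + 2·577 = 2310.
  From (x_3, y_3) = (19601, 2310): x_4 = 17·19601 + 72·2·2310 = 665857; y_4 = 17·2310 + 2·19601 = 78472.
  From (x_4, y_4) = (665857, 78472): x_5 = 17·665857 + 72·2·78472 = 22619537; y_5 = 17·78472 + 2·665857 = 2665738.
  From (x_5, y_5) = (22619537, 2665738): x_6 = 17·22619537 + 72·2·2665738 = 768398401; y_6 = 17·2665738 + 2·22619537 = 90556620.
  From (x_6, y_6) = (768398401, 90556620): x_7 = 17·768398401 + 72·2·90556620 = 26102926097; y_7 = 17·90556620 + 2·768398401 = 3076259342.
Step 3: Verify x_7² - 72·y_7² = 681362750825443653409 - 681362750825443653408 = 1 (should be 1). ✓

(x_1, y_1) = (17, 2); (x_7, y_7) = (26102926097, 3076259342).


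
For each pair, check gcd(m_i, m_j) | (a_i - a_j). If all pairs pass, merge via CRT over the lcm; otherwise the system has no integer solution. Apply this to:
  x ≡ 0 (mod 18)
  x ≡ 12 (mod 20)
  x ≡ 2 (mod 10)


Moduli 18, 20, 10 are not pairwise coprime, so CRT works modulo lcm(m_i) when all pairwise compatibility conditions hold.
Pairwise compatibility: gcd(m_i, m_j) must divide a_i - a_j for every pair.
Merge one congruence at a time:
  Start: x ≡ 0 (mod 18).
  Combine with x ≡ 12 (mod 20): gcd(18, 20) = 2; 12 - 0 = 12, which IS divisible by 2, so compatible.
    Write x = 0 + 18·t and substitute into x ≡ 12 (mod 20): 18·t ≡ 12 − 0 = 12 (mod 20).
    Divide the congruence (and modulus) by g = 2: 9·t ≡ 6 (mod 10).
    The inverse of 9 mod 10 is 9 (since 9·9 = 81 = 8·10 + 1), so t ≡ 9·6 = 54 ≡ 4 (mod 10).
    Then x = 0 + 18·4 = 72, valid modulo lcm(18, 20) = 180: x ≡ 72 (mod 180).
  Combine with x ≡ 2 (mod 10): gcd(180, 10) = 10; 2 - 72 = -70, which IS divisible by 10, so compatible.
    Write x = 72 + 180·t and substitute into x ≡ 2 (mod 10): 180·t ≡ 2 − 72 = -70 (mod 10).
    Divide the congruence (and modulus) by g = 10: 18·t ≡ -7 (mod 1).
    Modulo 1 every t works; take t = 0.
    Then x = 72 + 180·0 = 72, valid modulo lcm(180, 10) = 180: x ≡ 72 (mod 180).
Verify: 72 mod 18 = 0, 72 mod 20 = 12, 72 mod 10 = 2.

x ≡ 72 (mod 180).


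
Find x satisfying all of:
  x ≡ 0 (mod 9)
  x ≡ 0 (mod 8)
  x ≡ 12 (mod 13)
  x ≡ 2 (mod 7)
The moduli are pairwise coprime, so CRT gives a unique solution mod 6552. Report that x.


Product of moduli M = 9 · 8 · 13 · 7 = 6552.
Merge one congruence at a time:
  Start: x ≡ 0 (mod 9).
  Combine with x ≡ 0 (mod 8); new modulus lcm = 72.
    Write x = 0 + 9·t and substitute into x ≡ 0 (mod 8): 9·t ≡ 0 − 0 = 0 (mod 8).
    Reduce coefficients mod 8: 1·t ≡ 0 (mod 8).
    So t ≡ 0 (mod 8).
    Then x = 0 + 9·0 = 0, valid modulo lcm(9, 8) = 72: x ≡ 0 (mod 72).
  Combine with x ≡ 12 (mod 13); new modulus lcm = 936.
    Write x = 0 + 72·t and substitute into x ≡ 12 (mod 13): 72·t ≡ 12 − 0 = 12 (mod 13).
    Reduce coefficients mod 13: 7·t ≡ 12 (mod 13).
    The inverse of 7 mod 13 is 2 (since 7·2 = 14 = 1·13 + 1), so t ≡ 2·12 = 24 ≡ 11 (mod 13).
    Then x = 0 + 72·11 = 792, valid modulo lcm(72, 13) = 936: x ≡ 792 (mod 936).
  Combine with x ≡ 2 (mod 7); new modulus lcm = 6552.
    Write x = 792 + 936·t and substitute into x ≡ 2 (mod 7): 936·t ≡ 2 − 792 = -790 (mod 7).
    Reduce coefficients mod 7: 5·t ≡ 1 (mod 7).
    The inverse of 5 mod 7 is 3 (since 5·3 = 15 = 2·7 + 1), so t ≡ 3·1 = 3 ≡ 3 (mod 7).
    Then x = 792 + 936·3 = 3600, valid modulo lcm(936, 7) = 6552: x ≡ 3600 (mod 6552).
Verify against each original: 3600 mod 9 = 0, 3600 mod 8 = 0, 3600 mod 13 = 12, 3600 mod 7 = 2.

x ≡ 3600 (mod 6552).


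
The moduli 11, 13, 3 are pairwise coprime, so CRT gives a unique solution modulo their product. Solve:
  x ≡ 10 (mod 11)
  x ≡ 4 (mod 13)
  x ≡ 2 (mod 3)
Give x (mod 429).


Moduli 11, 13, 3 are pairwise coprime; by CRT there is a unique solution modulo M = 11 · 13 · 3 = 429.
Solve pairwise, accumulating the modulus:
  Start with x ≡ 10 (mod 11).
  Combine with x ≡ 4 (mod 13): since gcd(11, 13) = 1, we get a unique residue mod 143.
    Write x = 10 + 11·t and substitute into x ≡ 4 (mod 13): 11·t ≡ 4 − 10 = -6 (mod 13).
    Reduce coefficients mod 13: 11·t ≡ 7 (mod 13).
    The inverse of 11 mod 13 is 6 (since 11·6 = 66 = 5·13 + 1), so t ≡ 6·7 = 42 ≡ 3 (mod 13).
    Then x = 10 + 11·3 = 43, valid modulo lcm(11, 13) = 143: x ≡ 43 (mod 143).
  Combine with x ≡ 2 (mod 3): since gcd(143, 3) = 1, we get a unique residue mod 429.
    Write x = 43 + 143·t and substitute into x ≡ 2 (mod 3): 143·t ≡ 2 − 43 = -41 (mod 3).
    Reduce coefficients mod 3: 2·t ≡ 1 (mod 3).
    The inverse of 2 mod 3 is 2 (since 2·2 = 4 = 1·3 + 1), so t ≡ 2·1 = 2 ≡ 2 (mod 3).
    Then x = 43 + 143·2 = 329, valid modulo lcm(143, 3) = 429: x ≡ 329 (mod 429).
Verify: 329 mod 11 = 10 ✓, 329 mod 13 = 4 ✓, 329 mod 3 = 2 ✓.

x ≡ 329 (mod 429).


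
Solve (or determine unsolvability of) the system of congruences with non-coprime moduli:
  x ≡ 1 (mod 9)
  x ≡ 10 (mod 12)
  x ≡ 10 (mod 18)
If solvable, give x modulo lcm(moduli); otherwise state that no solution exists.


Moduli 9, 12, 18 are not pairwise coprime, so CRT works modulo lcm(m_i) when all pairwise compatibility conditions hold.
Pairwise compatibility: gcd(m_i, m_j) must divide a_i - a_j for every pair.
Merge one congruence at a time:
  Start: x ≡ 1 (mod 9).
  Combine with x ≡ 10 (mod 12): gcd(9, 12) = 3; 10 - 1 = 9, which IS divisible by 3, so compatible.
    Write x = 1 + 9·t and substitute into x ≡ 10 (mod 12): 9·t ≡ 10 − 1 = 9 (mod 12).
    Divide the congruence (and modulus) by g = 3: 3·t ≡ 3 (mod 4).
    The inverse of 3 mod 4 is 3 (since 3·3 = 9 = 2·4 + 1), so t ≡ 3·3 = 9 ≡ 1 (mod 4).
    Then x = 1 + 9·1 = 10, valid modulo lcm(9, 12) = 36: x ≡ 10 (mod 36).
  Combine with x ≡ 10 (mod 18): gcd(36, 18) = 18; 10 - 10 = 0, which IS divisible by 18, so compatible.
    Write x = 10 + 36·t and substitute into x ≡ 10 (mod 18): 36·t ≡ 10 − 10 = 0 (mod 18).
    Divide the congruence (and modulus) by g = 18: 2·t ≡ 0 (mod 1).
    Modulo 1 every t works; take t = 0.
    Then x = 10 + 36·0 = 10, valid modulo lcm(36, 18) = 36: x ≡ 10 (mod 36).
Verify: 10 mod 9 = 1, 10 mod 12 = 10, 10 mod 18 = 10.

x ≡ 10 (mod 36).


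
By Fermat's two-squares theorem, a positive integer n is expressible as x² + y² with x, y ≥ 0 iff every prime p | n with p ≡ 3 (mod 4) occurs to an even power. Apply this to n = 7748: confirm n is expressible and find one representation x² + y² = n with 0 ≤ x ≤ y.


Step 1: Factor n = 7748 = 2^2 · 13 · 149.
Step 2: Check the mod-4 condition on each prime factor: 2 = 2 (special); 13 ≡ 1 (mod 4), exponent 1; 149 ≡ 1 (mod 4), exponent 1.
All primes ≡ 3 (mod 4) appear to even exponent (or don't appear), so by the two-squares theorem n IS expressible as a sum of two squares.
Step 3: Build a representation. Group n = k² · m with k = 2 and m = 13 · 149 = 1937 (a product of primes ≡ 1 (mod 4)); a representation of m scales to one of n via (k·x)² + (k·y)² = k²(x² + y²). Each prime p ≡ 1 (mod 4) is itself a sum of two squares; find a² by testing p − a² for a perfect square:
  13: 13 − 1² = 12, 13 − 2² = 9 = 3² ⇒ 13 = 2² + 3².
  149: 149 − 1² = 148, 149 − 2² = 145, 149 − 3² = 140, 149 − 4² = 133, 149 − 5² = 124, 149 − 6² = 113, 149 − 7² = 100 = 10² ⇒ 149 = 7² + 10².
  Combine using the Brahmagupta–Fibonacci identity (a² + b²)(c² + d²) = (ac − bd)² + (ad + bc)² = (ac + bd)² + (ad − bc)²:
  13 · 149 = 1937: from (2² + 3²)(7² + 10²), take (2·7 − 3·10, 2·10 + 3·7) = (14 − 30, 20 + 21) = (-16, 41); dropping signs (only squares matter) gives (16, 41); check 16² + 41² = 256 + 1681 = 1937 ✓.
  Scale by k = 2: (2·16, 2·41) = (32, 82).
Step 4: Order so x ≤ y and verify: 32² + 82² = 1024 + 6724 = 7748 = n. ✓

n = 7748 = 32² + 82² (one valid representation with x ≤ y).


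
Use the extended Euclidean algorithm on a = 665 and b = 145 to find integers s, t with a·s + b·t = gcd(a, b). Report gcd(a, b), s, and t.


Euclidean algorithm on (665, 145) — divide until remainder is 0:
  665 = 4 · 145 + 85
  145 = 1 · 85 + 60
  85 = 1 · 60 + 25
  60 = 2 · 25 + 10
  25 = 2 · 10 + 5
  10 = 2 · 5 + 0
gcd(665, 145) = 5.
Track Bezout coefficients alongside the remainders: start with r₀ = 665 = a·1 + b·0 (s = 1, t = 0) and r₁ = 145 = a·0 + b·1 (s = 0, t = 1); each new remainder r_{k+1} = r_{k-1} − q_k·r_k inherits s_{k+1} = s_{k-1} − q_k·s_k, t_{k+1} = t_{k-1} − q_k·t_k, so r_k = a·s_k + b·t_k at every step:
  q = 4: r = 85, s = 1 − 4·0 = 1, t = 0 − 4·1 = -4  (check: 665·1 + 145·(-4) = 85)
  q = 1: r = 60, s = 0 − 1·1 = -1, t = 1 − 1·(-4) = 5  (check: 665·(-1) + 145·5 = 60)
  q = 1: r = 25, s = 1 − 1·(-1) = 2, t = -4 − 1·5 = -9  (check: 665·2 + 145·(-9) = 25)
  q = 2: r = 10, s = -1 − 2·2 = -5, t = 5 − 2·(-9) = 23  (check: 665·(-5) + 145·23 = 10)
  q = 2: r = 5, s = 2 − 2·(-5) = 12, t = -9 − 2·23 = -55  (check: 665·12 + 145·(-55) = 5)
The row with r = 5 (the gcd) gives the Bezout coefficients s = 12, t = -55.
Result: 665 · (12) + 145 · (-55) = 5.

gcd(665, 145) = 5; s = 12, t = -55 (check: 665·12 + 145·(-55) = 5).


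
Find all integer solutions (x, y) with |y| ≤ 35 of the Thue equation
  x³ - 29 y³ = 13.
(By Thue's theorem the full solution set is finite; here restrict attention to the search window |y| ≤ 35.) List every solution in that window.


The equation is x³ - 29y³ = 13. For fixed y, x³ = 29·y³ + 13, so a solution requires the RHS to be a perfect cube.
Strategy: iterate y from -35 to 35, compute RHS = 29·y³ + 13, and check whether it is a (positive or negative) perfect cube.
Check small values of y:
  y = 0: RHS = 13 is not a perfect cube.
  y = 1: RHS = 42 is not a perfect cube.
  y = -1: RHS = -16 is not a perfect cube.
  y = 2: RHS = 245 is not a perfect cube.
  y = -2: RHS = -219 is not a perfect cube.
  y = 3: RHS = 796 is not a perfect cube.
  y = -3: RHS = -770 is not a perfect cube.
Continuing the search up to |y| = 35 finds no solutions either.
No (x, y) in the scanned range satisfies the equation.

No integer solutions with |y| ≤ 35.


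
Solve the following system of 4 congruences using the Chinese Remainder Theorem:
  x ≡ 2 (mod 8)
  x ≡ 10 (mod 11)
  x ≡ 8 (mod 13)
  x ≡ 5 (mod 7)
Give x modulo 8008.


Product of moduli M = 8 · 11 · 13 · 7 = 8008.
Merge one congruence at a time:
  Start: x ≡ 2 (mod 8).
  Combine with x ≡ 10 (mod 11); new modulus lcm = 88.
    Write x = 2 + 8·t and substitute into x ≡ 10 (mod 11): 8·t ≡ 10 − 2 = 8 (mod 11).
    The inverse of 8 mod 11 is 7 (since 8·7 = 56 = 5·11 + 1), so t ≡ 7·8 = 56 ≡ 1 (mod 11).
    Then x = 2 + 8·1 = 10, valid modulo lcm(8, 11) = 88: x ≡ 10 (mod 88).
  Combine with x ≡ 8 (mod 13); new modulus lcm = 1144.
    Write x = 10 + 88·t and substitute into x ≡ 8 (mod 13): 88·t ≡ 8 − 10 = -2 (mod 13).
    Reduce coefficients mod 13: 10·t ≡ 11 (mod 13).
    The inverse of 10 mod 13 is 4 (since 10·4 = 40 = 3·13 + 1), so t ≡ 4·11 = 44 ≡ 5 (mod 13).
    Then x = 10 + 88·5 = 450, valid modulo lcm(88, 13) = 1144: x ≡ 450 (mod 1144).
  Combine with x ≡ 5 (mod 7); new modulus lcm = 8008.
    Write x = 450 + 1144·t and substitute into x ≡ 5 (mod 7): 1144·t ≡ 5 − 450 = -445 (mod 7).
    Reduce coefficients mod 7: 3·t ≡ 3 (mod 7).
    The inverse of 3 mod 7 is 5 (since 3·5 = 15 = 2·7 + 1), so t ≡ 5·3 = 15 ≡ 1 (mod 7).
    Then x = 450 + 1144·1 = 1594, valid modulo lcm(1144, 7) = 8008: x ≡ 1594 (mod 8008).
Verify against each original: 1594 mod 8 = 2, 1594 mod 11 = 10, 1594 mod 13 = 8, 1594 mod 7 = 5.

x ≡ 1594 (mod 8008).


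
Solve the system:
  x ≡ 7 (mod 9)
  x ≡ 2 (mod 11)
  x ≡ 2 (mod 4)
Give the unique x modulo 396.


Moduli 9, 11, 4 are pairwise coprime; by CRT there is a unique solution modulo M = 9 · 11 · 4 = 396.
Solve pairwise, accumulating the modulus:
  Start with x ≡ 7 (mod 9).
  Combine with x ≡ 2 (mod 11): since gcd(9, 11) = 1, we get a unique residue mod 99.
    Write x = 7 + 9·t and substitute into x ≡ 2 (mod 11): 9·t ≡ 2 − 7 = -5 (mod 11).
    Reduce coefficients mod 11: 9·t ≡ 6 (mod 11).
    The inverse of 9 mod 11 is 5 (since 9·5 = 45 = 4·11 + 1), so t ≡ 5·6 = 30 ≡ 8 (mod 11).
    Then x = 7 + 9·8 = 79, valid modulo lcm(9, 11) = 99: x ≡ 79 (mod 99).
  Combine with x ≡ 2 (mod 4): since gcd(99, 4) = 1, we get a unique residue mod 396.
    Write x = 79 + 99·t and substitute into x ≡ 2 (mod 4): 99·t ≡ 2 − 79 = -77 (mod 4).
    Reduce coefficients mod 4: 3·t ≡ 3 (mod 4).
    The inverse of 3 mod 4 is 3 (since 3·3 = 9 = 2·4 + 1), so t ≡ 3·3 = 9 ≡ 1 (mod 4).
    Then x = 79 + 99·1 = 178, valid modulo lcm(99, 4) = 396: x ≡ 178 (mod 396).
Verify: 178 mod 9 = 7 ✓, 178 mod 11 = 2 ✓, 178 mod 4 = 2 ✓.

x ≡ 178 (mod 396).


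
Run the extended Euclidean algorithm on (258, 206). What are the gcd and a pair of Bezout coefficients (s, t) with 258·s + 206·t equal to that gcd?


Euclidean algorithm on (258, 206) — divide until remainder is 0:
  258 = 1 · 206 + 52
  206 = 3 · 52 + 50
  52 = 1 · 50 + 2
  50 = 25 · 2 + 0
gcd(258, 206) = 2.
Track Bezout coefficients alongside the remainders: start with r₀ = 258 = a·1 + b·0 (s = 1, t = 0) and r₁ = 206 = a·0 + b·1 (s = 0, t = 1); each new remainder r_{k+1} = r_{k-1} − q_k·r_k inherits s_{k+1} = s_{k-1} − q_k·s_k, t_{k+1} = t_{k-1} − q_k·t_k, so r_k = a·s_k + b·t_k at every step:
  q = 1: r = 52, s = 1 − 1·0 = 1, t = 0 − 1·1 = -1  (check: 258·1 + 206·(-1) = 52)
  q = 3: r = 50, s = 0 − 3·1 = -3, t = 1 − 3·(-1) = 4  (check: 258·(-3) + 206·4 = 50)
  q = 1: r = 2, s = 1 − 1·(-3) = 4, t = -1 − 1·4 = -5  (check: 258·4 + 206·(-5) = 2)
The row with r = 2 (the gcd) gives the Bezout coefficients s = 4, t = -5.
Result: 258 · (4) + 206 · (-5) = 2.

gcd(258, 206) = 2; s = 4, t = -5 (check: 258·4 + 206·(-5) = 2).


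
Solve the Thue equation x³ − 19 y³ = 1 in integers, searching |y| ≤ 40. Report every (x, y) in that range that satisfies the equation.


The equation is x³ - 19y³ = 1. For fixed y, x³ = 19·y³ + 1, so a solution requires the RHS to be a perfect cube.
Strategy: iterate y from -40 to 40, compute RHS = 19·y³ + 1, and check whether it is a (positive or negative) perfect cube.
Check small values of y:
  y = 0: RHS = 1 = (1)³ ⇒ x = 1 works.
  y = 1: RHS = 20 is not a perfect cube.
  y = -1: RHS = -18 is not a perfect cube.
  y = 2: RHS = 153 is not a perfect cube.
  y = -2: RHS = -151 is not a perfect cube.
  y = 3: RHS = 514 is not a perfect cube.
  y = -3: RHS = -512 = (-8)³ ⇒ x = -8 works.
Continuing the search up to |y| = 40 finds no further solutions beyond those listed.
Collected solutions: (1, 0), (-8, -3).

Solutions (with |y| ≤ 40): (1, 0), (-8, -3).


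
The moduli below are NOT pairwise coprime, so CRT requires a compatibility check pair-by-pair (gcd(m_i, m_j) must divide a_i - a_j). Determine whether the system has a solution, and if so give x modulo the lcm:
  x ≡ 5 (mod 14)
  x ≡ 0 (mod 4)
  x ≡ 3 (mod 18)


Moduli 14, 4, 18 are not pairwise coprime, so CRT works modulo lcm(m_i) when all pairwise compatibility conditions hold.
Pairwise compatibility: gcd(m_i, m_j) must divide a_i - a_j for every pair.
Merge one congruence at a time:
  Start: x ≡ 5 (mod 14).
  Combine with x ≡ 0 (mod 4): gcd(14, 4) = 2, and 0 - 5 = -5 is NOT divisible by 2.
    ⇒ system is inconsistent (no integer solution).

No solution (the system is inconsistent).


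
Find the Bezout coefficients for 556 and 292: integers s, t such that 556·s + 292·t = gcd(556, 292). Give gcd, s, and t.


Euclidean algorithm on (556, 292) — divide until remainder is 0:
  556 = 1 · 292 + 264
  292 = 1 · 264 + 28
  264 = 9 · 28 + 12
  28 = 2 · 12 + 4
  12 = 3 · 4 + 0
gcd(556, 292) = 4.
Track Bezout coefficients alongside the remainders: start with r₀ = 556 = a·1 + b·0 (s = 1, t = 0) and r₁ = 292 = a·0 + b·1 (s = 0, t = 1); each new remainder r_{k+1} = r_{k-1} − q_k·r_k inherits s_{k+1} = s_{k-1} − q_k·s_k, t_{k+1} = t_{k-1} − q_k·t_k, so r_k = a·s_k + b·t_k at every step:
  q = 1: r = 264, s = 1 − 1·0 = 1, t = 0 − 1·1 = -1  (check: 556·1 + 292·(-1) = 264)
  q = 1: r = 28, s = 0 − 1·1 = -1, t = 1 − 1·(-1) = 2  (check: 556·(-1) + 292·2 = 28)
  q = 9: r = 12, s = 1 − 9·(-1) = 10, t = -1 − 9·2 = -19  (check: 556·10 + 292·(-19) = 12)
  q = 2: r = 4, s = -1 − 2·10 = -21, t = 2 − 2·(-19) = 40  (check: 556·(-21) + 292·40 = 4)
The row with r = 4 (the gcd) gives the Bezout coefficients s = -21, t = 40.
Result: 556 · (-21) + 292 · (40) = 4.

gcd(556, 292) = 4; s = -21, t = 40 (check: 556·(-21) + 292·40 = 4).


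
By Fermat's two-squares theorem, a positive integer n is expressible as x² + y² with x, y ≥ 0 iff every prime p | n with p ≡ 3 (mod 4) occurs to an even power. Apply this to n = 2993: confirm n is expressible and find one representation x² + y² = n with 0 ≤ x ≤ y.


Step 1: Factor n = 2993 = 41 · 73.
Step 2: Check the mod-4 condition on each prime factor: 41 ≡ 1 (mod 4), exponent 1; 73 ≡ 1 (mod 4), exponent 1.
All primes ≡ 3 (mod 4) appear to even exponent (or don't appear), so by the two-squares theorem n IS expressible as a sum of two squares.
Step 3: Build a representation. Here n = 41 · 73 is a product of primes ≡ 1 (mod 4). Each prime p ≡ 1 (mod 4) is itself a sum of two squares; find a² by testing p − a² for a perfect square:
  41: 41 − 1² = 40, 41 − 2² = 37, 41 − 3² = 32, 41 − 4² = 25 = 5² ⇒ 41 = 4² + 5².
  73: 73 − 1² = 72, 73 − 2² = 69, 73 − 3² = 64 = 8² ⇒ 73 = 3² + 8².
  Combine using the Brahmagupta–Fibonacci identity (a² + b²)(c² + d²) = (ac − bd)² + (ad + bc)² = (ac + bd)² + (ad − bc)²:
  41 · 73 = 2993: from (4² + 5²)(3² + 8²), take (4·3 − 5·8, 4·8 + 5·3) = (12 − 40, 32 + 15) = (-28, 47); dropping signs (only squares matter) gives (28, 47); check 28² + 47² = 784 + 2209 = 2993 ✓.
Step 4: Order so x ≤ y and verify: 28² + 47² = 784 + 2209 = 2993 = n. ✓

n = 2993 = 28² + 47² (one valid representation with x ≤ y).


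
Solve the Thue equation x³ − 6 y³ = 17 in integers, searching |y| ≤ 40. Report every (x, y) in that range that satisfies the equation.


The equation is x³ - 6y³ = 17. For fixed y, x³ = 6·y³ + 17, so a solution requires the RHS to be a perfect cube.
Strategy: iterate y from -40 to 40, compute RHS = 6·y³ + 17, and check whether it is a (positive or negative) perfect cube.
Check small values of y:
  y = 0: RHS = 17 is not a perfect cube.
  y = 1: RHS = 23 is not a perfect cube.
  y = -1: RHS = 11 is not a perfect cube.
  y = 2: RHS = 65 is not a perfect cube.
  y = -2: RHS = -31 is not a perfect cube.
  y = 3: RHS = 179 is not a perfect cube.
  y = -3: RHS = -145 is not a perfect cube.
Continuing the search up to |y| = 40 finds no solutions either.
No (x, y) in the scanned range satisfies the equation.

No integer solutions with |y| ≤ 40.


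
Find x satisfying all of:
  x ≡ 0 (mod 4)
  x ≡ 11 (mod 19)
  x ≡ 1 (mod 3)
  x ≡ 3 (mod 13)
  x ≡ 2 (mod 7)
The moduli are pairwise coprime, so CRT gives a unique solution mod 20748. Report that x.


Product of moduli M = 4 · 19 · 3 · 13 · 7 = 20748.
Merge one congruence at a time:
  Start: x ≡ 0 (mod 4).
  Combine with x ≡ 11 (mod 19); new modulus lcm = 76.
    Write x = 0 + 4·t and substitute into x ≡ 11 (mod 19): 4·t ≡ 11 − 0 = 11 (mod 19).
    The inverse of 4 mod 19 is 5 (since 4·5 = 20 = 1·19 + 1), so t ≡ 5·11 = 55 ≡ 17 (mod 19).
    Then x = 0 + 4·17 = 68, valid modulo lcm(4, 19) = 76: x ≡ 68 (mod 76).
  Combine with x ≡ 1 (mod 3); new modulus lcm = 228.
    Write x = 68 + 76·t and substitute into x ≡ 1 (mod 3): 76·t ≡ 1 − 68 = -67 (mod 3).
    Reduce coefficients mod 3: 1·t ≡ 2 (mod 3).
    So t ≡ 2 (mod 3).
    Then x = 68 + 76·2 = 220, valid modulo lcm(76, 3) = 228: x ≡ 220 (mod 228).
  Combine with x ≡ 3 (mod 13); new modulus lcm = 2964.
    Write x = 220 + 228·t and substitute into x ≡ 3 (mod 13): 228·t ≡ 3 − 220 = -217 (mod 13).
    Reduce coefficients mod 13: 7·t ≡ 4 (mod 13).
    The inverse of 7 mod 13 is 2 (since 7·2 = 14 = 1·13 + 1), so t ≡ 2·4 = 8 ≡ 8 (mod 13).
    Then x = 220 + 228·8 = 2044, valid modulo lcm(228, 13) = 2964: x ≡ 2044 (mod 2964).
  Combine with x ≡ 2 (mod 7); new modulus lcm = 20748.
    Write x = 2044 + 2964·t and substitute into x ≡ 2 (mod 7): 2964·t ≡ 2 − 2044 = -2042 (mod 7).
    Reduce coefficients mod 7: 3·t ≡ 2 (mod 7).
    The inverse of 3 mod 7 is 5 (since 3·5 = 15 = 2·7 + 1), so t ≡ 5·2 = 10 ≡ 3 (mod 7).
    Then x = 2044 + 2964·3 = 10936, valid modulo lcm(2964, 7) = 20748: x ≡ 10936 (mod 20748).
Verify against each original: 10936 mod 4 = 0, 10936 mod 19 = 11, 10936 mod 3 = 1, 10936 mod 13 = 3, 10936 mod 7 = 2.

x ≡ 10936 (mod 20748).


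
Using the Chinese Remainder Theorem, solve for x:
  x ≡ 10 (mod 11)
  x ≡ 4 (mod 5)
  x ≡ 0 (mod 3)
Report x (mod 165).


Moduli 11, 5, 3 are pairwise coprime; by CRT there is a unique solution modulo M = 11 · 5 · 3 = 165.
Solve pairwise, accumulating the modulus:
  Start with x ≡ 10 (mod 11).
  Combine with x ≡ 4 (mod 5): since gcd(11, 5) = 1, we get a unique residue mod 55.
    Write x = 10 + 11·t and substitute into x ≡ 4 (mod 5): 11·t ≡ 4 − 10 = -6 (mod 5).
    Reduce coefficients mod 5: 1·t ≡ 4 (mod 5).
    So t ≡ 4 (mod 5).
    Then x = 10 + 11·4 = 54, valid modulo lcm(11, 5) = 55: x ≡ 54 (mod 55).
  Combine with x ≡ 0 (mod 3): since gcd(55, 3) = 1, we get a unique residue mod 165.
    Write x = 54 + 55·t and substitute into x ≡ 0 (mod 3): 55·t ≡ 0 − 54 = -54 (mod 3).
    Reduce coefficients mod 3: 1·t ≡ 0 (mod 3).
    So t ≡ 0 (mod 3).
    Then x = 54 + 55·0 = 54, valid modulo lcm(55, 3) = 165: x ≡ 54 (mod 165).
Verify: 54 mod 11 = 10 ✓, 54 mod 5 = 4 ✓, 54 mod 3 = 0 ✓.

x ≡ 54 (mod 165).


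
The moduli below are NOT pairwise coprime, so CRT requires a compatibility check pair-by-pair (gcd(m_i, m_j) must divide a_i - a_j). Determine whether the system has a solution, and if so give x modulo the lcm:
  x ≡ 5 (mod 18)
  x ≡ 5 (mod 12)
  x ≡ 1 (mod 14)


Moduli 18, 12, 14 are not pairwise coprime, so CRT works modulo lcm(m_i) when all pairwise compatibility conditions hold.
Pairwise compatibility: gcd(m_i, m_j) must divide a_i - a_j for every pair.
Merge one congruence at a time:
  Start: x ≡ 5 (mod 18).
  Combine with x ≡ 5 (mod 12): gcd(18, 12) = 6; 5 - 5 = 0, which IS divisible by 6, so compatible.
    Write x = 5 + 18·t and substitute into x ≡ 5 (mod 12): 18·t ≡ 5 − 5 = 0 (mod 12).
    Divide the congruence (and modulus) by g = 6: 3·t ≡ 0 (mod 2).
    Reduce coefficients mod 2: 1·t ≡ 0 (mod 2).
    So t ≡ 0 (mod 2).
    Then x = 5 + 18·0 = 5, valid modulo lcm(18, 12) = 36: x ≡ 5 (mod 36).
  Combine with x ≡ 1 (mod 14): gcd(36, 14) = 2; 1 - 5 = -4, which IS divisible by 2, so compatible.
    Write x = 5 + 36·t and substitute into x ≡ 1 (mod 14): 36·t ≡ 1 − 5 = -4 (mod 14).
    Divide the congruence (and modulus) by g = 2: 18·t ≡ -2 (mod 7).
    Reduce coefficients mod 7: 4·t ≡ 5 (mod 7).
    The inverse of 4 mod 7 is 2 (since 4·2 = 8 = 1·7 + 1), so t ≡ 2·5 = 10 ≡ 3 (mod 7).
    Then x = 5 + 36·3 = 113, valid modulo lcm(36, 14) = 252: x ≡ 113 (mod 252).
Verify: 113 mod 18 = 5, 113 mod 12 = 5, 113 mod 14 = 1.

x ≡ 113 (mod 252).


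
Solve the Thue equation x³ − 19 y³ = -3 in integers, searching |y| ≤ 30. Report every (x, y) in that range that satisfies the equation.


The equation is x³ - 19y³ = -3. For fixed y, x³ = 19·y³ − 3, so a solution requires the RHS to be a perfect cube.
Strategy: iterate y from -30 to 30, compute RHS = 19·y³ − 3, and check whether it is a (positive or negative) perfect cube.
Check small values of y:
  y = 0: RHS = -3 is not a perfect cube.
  y = 1: RHS = 16 is not a perfect cube.
  y = -1: RHS = -22 is not a perfect cube.
  y = 2: RHS = 149 is not a perfect cube.
  y = -2: RHS = -155 is not a perfect cube.
  y = 3: RHS = 510 is not a perfect cube.
  y = -3: RHS = -516 is not a perfect cube.
Continuing the search up to |y| = 30 finds no solutions either.
No (x, y) in the scanned range satisfies the equation.

No integer solutions with |y| ≤ 30.


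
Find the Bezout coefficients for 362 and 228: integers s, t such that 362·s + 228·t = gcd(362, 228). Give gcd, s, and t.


Euclidean algorithm on (362, 228) — divide until remainder is 0:
  362 = 1 · 228 + 134
  228 = 1 · 134 + 94
  134 = 1 · 94 + 40
  94 = 2 · 40 + 14
  40 = 2 · 14 + 12
  14 = 1 · 12 + 2
  12 = 6 · 2 + 0
gcd(362, 228) = 2.
Track Bezout coefficients alongside the remainders: start with r₀ = 362 = a·1 + b·0 (s = 1, t = 0) and r₁ = 228 = a·0 + b·1 (s = 0, t = 1); each new remainder r_{k+1} = r_{k-1} − q_k·r_k inherits s_{k+1} = s_{k-1} − q_k·s_k, t_{k+1} = t_{k-1} − q_k·t_k, so r_k = a·s_k + b·t_k at every step:
  q = 1: r = 134, s = 1 − 1·0 = 1, t = 0 − 1·1 = -1  (check: 362·1 + 228·(-1) = 134)
  q = 1: r = 94, s = 0 − 1·1 = -1, t = 1 − 1·(-1) = 2  (check: 362·(-1) + 228·2 = 94)
  q = 1: r = 40, s = 1 − 1·(-1) = 2, t = -1 − 1·2 = -3  (check: 362·2 + 228·(-3) = 40)
  q = 2: r = 14, s = -1 − 2·2 = -5, t = 2 − 2·(-3) = 8  (check: 362·(-5) + 228·8 = 14)
  q = 2: r = 12, s = 2 − 2·(-5) = 12, t = -3 − 2·8 = -19  (check: 362·12 + 228·(-19) = 12)
  q = 1: r = 2, s = -5 − 1·12 = -17, t = 8 − 1·(-19) = 27  (check: 362·(-17) + 228·27 = 2)
The row with r = 2 (the gcd) gives the Bezout coefficients s = -17, t = 27.
Result: 362 · (-17) + 228 · (27) = 2.

gcd(362, 228) = 2; s = -17, t = 27 (check: 362·(-17) + 228·27 = 2).


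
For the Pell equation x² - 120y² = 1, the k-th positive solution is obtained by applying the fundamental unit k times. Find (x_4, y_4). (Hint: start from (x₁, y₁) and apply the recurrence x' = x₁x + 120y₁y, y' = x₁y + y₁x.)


Step 1: Find the fundamental solution (x₁, y₁) of x² - 120y² = 1.
  Expand √120 as a continued fraction. a₀ = ⌊√120⌋ = 10; iterate m_{k+1} = d_k·a_k − m_k, d_{k+1} = (120 − m_{k+1}²)/d_k, a_{k+1} = ⌊(a₀ + m_{k+1})/d_{k+1}⌋ (starting m₀ = 0, d₀ = 1), with convergents p_k = a_k·p_{k-1} + p_{k-2}, q_k = a_k·q_{k-1} + q_{k-2} (p₋₁ = 1, q₋₁ = 0):
  k = 0: a₀ = 10; p₀/q₀ = 10/1; p₀² − 120·q₀² = 100 − 120 = -20.
  k = 1: m = 10, d = 20, a = ⌊(10 + 10)/20⌋ = 1; p/q = (1·10 + 1)/(1·1 + 0) = 11/1; p² − 120·q² = 121 − 120 = 1.
  The first convergent with p² − 120·q² = 1 gives the fundamental solution (x₁, y₁) = (11, 1).
Step 2: Apply the recurrence (x_{n+1}, y_{n+1}) = (x₁x_n + 120y₁y_n, x₁y_n + y₁x_n) repeatedly.
  From (x_1, y_1) = (11, 1): x_2 = 11·11 + 120·1·1 = 241; y_2 = 11·1 + 1·11 = 22.
  From (x_2, y_2) = (241, 22): x_3 = 11·241 + 120·1·22 = 5291; y_3 = 11·22 + 1·241 = 483.
  From (x_3, y_3) = (5291, 483): x_4 = 11·5291 + 120·1·483 = 116161; y_4 = 11·483 + 1·5291 = 10604.
Step 3: Verify x_4² - 120·y_4² = 13493377921 - 13493377920 = 1 (should be 1). ✓

(x_1, y_1) = (11, 1); (x_4, y_4) = (116161, 10604).


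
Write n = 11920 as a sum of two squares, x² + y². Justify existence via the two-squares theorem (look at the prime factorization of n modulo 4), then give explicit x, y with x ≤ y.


Step 1: Factor n = 11920 = 2^4 · 5 · 149.
Step 2: Check the mod-4 condition on each prime factor: 2 = 2 (special); 5 ≡ 1 (mod 4), exponent 1; 149 ≡ 1 (mod 4), exponent 1.
All primes ≡ 3 (mod 4) appear to even exponent (or don't appear), so by the two-squares theorem n IS expressible as a sum of two squares.
Step 3: Build a representation. Group n = k² · m with k = 4 and m = 5 · 149 = 745 (a product of primes ≡ 1 (mod 4)); a representation of m scales to one of n via (k·x)² + (k·y)² = k²(x² + y²). Each prime p ≡ 1 (mod 4) is itself a sum of two squares; find a² by testing p − a² for a perfect square:
  5: 5 − 1² = 4 = 2² ⇒ 5 = 1² + 2².
  149: 149 − 1² = 148, 149 − 2² = 145, 149 − 3² = 140, 149 − 4² = 133, 149 − 5² = 124, 149 − 6² = 113, 149 − 7² = 100 = 10² ⇒ 149 = 7² + 10².
  Combine using the Brahmagupta–Fibonacci identity (a² + b²)(c² + d²) = (ac − bd)² + (ad + bc)² = (ac + bd)² + (ad − bc)²:
  5 · 149 = 745: from (1² + 2²)(7² + 10²), take (1·7 − 2·10, 1·10 + 2·7) = (7 − 20, 10 + 14) = (-13, 24); dropping signs (only squares matter) gives (13, 24); check 13² + 24² = 169 + 576 = 745 ✓.
  Scale by k = 4: (4·13, 4·24) = (52, 96).
Step 4: Order so x ≤ y and verify: 52² + 96² = 2704 + 9216 = 11920 = n. ✓

n = 11920 = 52² + 96² (one valid representation with x ≤ y).
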